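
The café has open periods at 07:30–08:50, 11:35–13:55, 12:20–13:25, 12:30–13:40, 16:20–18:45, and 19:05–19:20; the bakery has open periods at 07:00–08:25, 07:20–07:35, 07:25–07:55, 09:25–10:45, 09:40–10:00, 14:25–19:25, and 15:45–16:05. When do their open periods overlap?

Merge the first list: 07:30–08:50, 11:35–13:55, 16:20–18:45, 19:05–19:20.
Merge the second list: 07:00–08:25, 09:25–10:45, 14:25–19:25.
07:30–08:50 overlaps B on 07:30–08:25.
11:35–13:55 falls entirely outside B.
16:20–18:45 overlaps B on 16:20–18:45.
19:05–19:20 overlaps B on 19:05–19:20.

07:30–08:25, 16:20–18:45, 19:05–19:20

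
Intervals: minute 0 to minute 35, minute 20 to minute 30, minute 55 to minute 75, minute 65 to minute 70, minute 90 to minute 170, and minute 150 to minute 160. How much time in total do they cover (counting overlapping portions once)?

135 minutes

Merged: minute 0 to minute 35, minute 55 to minute 75, minute 90 to minute 170.
Lengths: 35 minutes + 20 minutes + 80 minutes = 135 minutes.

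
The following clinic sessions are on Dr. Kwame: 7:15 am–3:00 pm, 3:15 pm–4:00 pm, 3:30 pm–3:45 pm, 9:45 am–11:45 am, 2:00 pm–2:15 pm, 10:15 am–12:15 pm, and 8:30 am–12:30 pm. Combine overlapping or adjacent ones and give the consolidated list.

7:15 am–3:00 pm, 3:15 pm–4:00 pm

Sort by start: 7:15 am–3:00 pm, 8:30 am–12:30 pm, 9:45 am–11:45 am, 10:15 am–12:15 pm, 2:00 pm–2:15 pm, 3:15 pm–4:00 pm, 3:30 pm–3:45 pm.
8:30 am–12:30 pm overlaps/touches 7:15 am–3:00 pm → extend to 7:15 am–3:00 pm.
9:45 am–11:45 am overlaps/touches 7:15 am–3:00 pm → extend to 7:15 am–3:00 pm.
10:15 am–12:15 pm overlaps/touches 7:15 am–3:00 pm → extend to 7:15 am–3:00 pm.
2:00 pm–2:15 pm overlaps/touches 7:15 am–3:00 pm → extend to 7:15 am–3:00 pm.
3:15 pm–4:00 pm is disjoint → start new block.
3:30 pm–3:45 pm overlaps/touches 3:15 pm–4:00 pm → extend to 3:15 pm–4:00 pm.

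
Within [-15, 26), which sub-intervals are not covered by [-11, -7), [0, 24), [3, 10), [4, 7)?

The merged coverage is [-11, -7), [0, 24).
Gaps within [-15, 26): [-15, -11), [-7, 0), [24, 26).

[-15, -11) ∪ [-7, 0) ∪ [24, 26)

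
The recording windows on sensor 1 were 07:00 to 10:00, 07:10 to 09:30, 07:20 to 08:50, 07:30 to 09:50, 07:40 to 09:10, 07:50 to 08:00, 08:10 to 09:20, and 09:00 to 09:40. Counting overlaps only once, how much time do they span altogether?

3 h

Merged: 07:00–10:00.
Length: 3 h.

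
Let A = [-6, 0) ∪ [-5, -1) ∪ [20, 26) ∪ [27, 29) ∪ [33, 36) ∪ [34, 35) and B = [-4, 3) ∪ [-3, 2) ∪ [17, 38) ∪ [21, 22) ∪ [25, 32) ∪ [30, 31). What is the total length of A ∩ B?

First set merges to [-6, 0), [20, 26), [27, 29), [33, 36).
Second set merges to [-4, 3), [17, 38).
A ∩ B = [-4, 0), [20, 26), [27, 29), [33, 36).
Total: 4 + 6 + 2 + 3 = 15.

15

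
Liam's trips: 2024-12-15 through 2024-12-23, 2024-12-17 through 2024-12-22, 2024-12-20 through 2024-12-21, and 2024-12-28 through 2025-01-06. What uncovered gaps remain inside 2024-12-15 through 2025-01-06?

The merged coverage is 2024-12-15 through 2024-12-23, 2024-12-28 through 2025-01-06.
Uncovered inside 2024-12-15 through 2025-01-06: 2024-12-24 through 2024-12-27.

2024-12-24 through 2024-12-27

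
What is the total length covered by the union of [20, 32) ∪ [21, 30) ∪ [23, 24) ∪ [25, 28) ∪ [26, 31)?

Merged: [20, 32).
Length: 12.

12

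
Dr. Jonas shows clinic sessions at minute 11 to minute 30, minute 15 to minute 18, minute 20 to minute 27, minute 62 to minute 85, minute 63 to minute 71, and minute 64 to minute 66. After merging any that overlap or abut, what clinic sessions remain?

minute 15 to minute 18 overlaps/touches minute 11 to minute 30 → extend to minute 11 to minute 30.
minute 20 to minute 27 overlaps/touches minute 11 to minute 30 → extend to minute 11 to minute 30.
minute 62 to minute 85 is disjoint → start new block.
minute 63 to minute 71 overlaps/touches minute 62 to minute 85 → extend to minute 62 to minute 85.
minute 64 to minute 66 overlaps/touches minute 62 to minute 85 → extend to minute 62 to minute 85.

minute 11 to minute 30, minute 62 to minute 85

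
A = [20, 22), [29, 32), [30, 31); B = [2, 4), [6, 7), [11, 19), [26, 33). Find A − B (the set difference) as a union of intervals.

First set merges to [20, 22), [29, 32).
[20, 22): nothing removed.
[29, 32): entirely removed.

[20, 22)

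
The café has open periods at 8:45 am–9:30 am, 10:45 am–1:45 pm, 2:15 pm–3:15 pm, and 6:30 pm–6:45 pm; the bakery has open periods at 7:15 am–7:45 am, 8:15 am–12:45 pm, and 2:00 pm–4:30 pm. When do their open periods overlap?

8:45 am–9:30 am, 10:45 am–12:45 pm, 2:15 pm–3:15 pm

8:45 am–9:30 am ∩ B → 8:45 am–9:30 am.
10:45 am–1:45 pm ∩ B → 10:45 am–12:45 pm.
2:15 pm–3:15 pm ∩ B → 2:15 pm–3:15 pm.
6:30 pm–6:45 pm meets no B interval.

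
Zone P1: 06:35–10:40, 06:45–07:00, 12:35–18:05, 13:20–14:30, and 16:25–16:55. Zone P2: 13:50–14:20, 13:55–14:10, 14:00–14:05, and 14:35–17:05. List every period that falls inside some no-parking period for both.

Merge the first list: 06:35–10:40, 12:35–18:05.
Merge the second list: 13:50–14:20, 14:35–17:05.
06:35–10:40 meets no B interval.
12:35–18:05 ∩ B → 13:50–14:20, 14:35–17:05.

13:50–14:20, 14:35–17:05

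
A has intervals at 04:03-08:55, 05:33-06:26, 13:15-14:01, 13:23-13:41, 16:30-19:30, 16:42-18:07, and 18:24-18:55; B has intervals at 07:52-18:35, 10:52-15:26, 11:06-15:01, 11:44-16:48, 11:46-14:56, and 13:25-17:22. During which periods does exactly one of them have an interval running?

First set merges to 04:03-08:55, 13:15-14:01, 16:30-19:30.
Second set merges to 07:52-18:35.
A but not B: 04:03-07:52, 18:35-19:30.
B but not A: 08:55-13:15, 14:01-16:30.
Combining gives A △ B.

04:03-07:52, 08:55-13:15, 14:01-16:30, 18:35-19:30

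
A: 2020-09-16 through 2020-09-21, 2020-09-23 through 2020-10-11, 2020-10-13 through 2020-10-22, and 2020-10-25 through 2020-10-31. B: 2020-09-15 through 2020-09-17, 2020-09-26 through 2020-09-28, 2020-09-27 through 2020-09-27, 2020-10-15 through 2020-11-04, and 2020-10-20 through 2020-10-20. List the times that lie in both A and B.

2020-09-16 through 2020-09-17, 2020-09-26 through 2020-09-28, 2020-10-15 through 2020-10-22, 2020-10-25 through 2020-10-31

Merge the second list: 2020-09-15 through 2020-09-17, 2020-09-26 through 2020-09-28, 2020-10-15 through 2020-11-04.
2020-09-16 through 2020-09-21 overlaps B on 2020-09-16 through 2020-09-17.
2020-09-23 through 2020-10-11 overlaps B on 2020-09-26 through 2020-09-28.
2020-10-13 through 2020-10-22 overlaps B on 2020-10-15 through 2020-10-22.
2020-10-25 through 2020-10-31 overlaps B on 2020-10-25 through 2020-10-31.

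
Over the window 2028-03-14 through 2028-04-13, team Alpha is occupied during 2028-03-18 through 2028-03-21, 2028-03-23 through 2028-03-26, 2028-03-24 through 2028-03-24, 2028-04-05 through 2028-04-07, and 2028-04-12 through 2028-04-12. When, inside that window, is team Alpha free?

2028-03-14 through 2028-03-17, 2028-03-22 through 2028-03-22, 2028-03-27 through 2028-04-04, 2028-04-08 through 2028-04-11, 2028-04-13 through 2028-04-13

After merging, the occupied span is 2028-03-18 through 2028-03-21, 2028-03-23 through 2028-03-26, 2028-04-05 through 2028-04-07, 2028-04-12 through 2028-04-12.
Gaps within 2028-03-14 through 2028-04-13: 2028-03-14 through 2028-03-17, 2028-03-22 through 2028-03-22, 2028-03-27 through 2028-04-04, 2028-04-08 through 2028-04-11, 2028-04-13 through 2028-04-13.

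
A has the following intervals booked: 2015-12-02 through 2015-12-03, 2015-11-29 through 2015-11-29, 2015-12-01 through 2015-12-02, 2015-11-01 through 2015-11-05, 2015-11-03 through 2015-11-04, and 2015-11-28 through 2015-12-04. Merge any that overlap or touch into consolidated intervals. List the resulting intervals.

2015-11-01 through 2015-11-05, 2015-11-28 through 2015-12-04

Sort by start: 2015-11-01 through 2015-11-05, 2015-11-03 through 2015-11-04, 2015-11-28 through 2015-12-04, 2015-11-29 through 2015-11-29, 2015-12-01 through 2015-12-02, 2015-12-02 through 2015-12-03.
2015-11-03 through 2015-11-04 overlaps/touches 2015-11-01 through 2015-11-05 → extend to 2015-11-01 through 2015-11-05.
2015-11-28 through 2015-12-04 is disjoint → start new block.
2015-11-29 through 2015-11-29 overlaps/touches 2015-11-28 through 2015-12-04 → extend to 2015-11-28 through 2015-12-04.
2015-12-01 through 2015-12-02 overlaps/touches 2015-11-28 through 2015-12-04 → extend to 2015-11-28 through 2015-12-04.
2015-12-02 through 2015-12-03 overlaps/touches 2015-11-28 through 2015-12-04 → extend to 2015-11-28 through 2015-12-04.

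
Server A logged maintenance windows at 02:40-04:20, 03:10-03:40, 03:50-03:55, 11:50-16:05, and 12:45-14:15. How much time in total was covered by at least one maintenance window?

5 h 55 min

Merged: 02:40–04:20, 11:50–16:05.
Lengths: 1 h 40 min + 4 h 15 min = 5 h 55 min.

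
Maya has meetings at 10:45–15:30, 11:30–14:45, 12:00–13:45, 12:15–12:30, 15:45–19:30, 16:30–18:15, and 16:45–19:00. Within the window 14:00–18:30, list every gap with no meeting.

15:30-15:45

The merged coverage is 10:45-15:30, 15:45-19:30.
Gaps within 14:00-18:30: 15:30-15:45.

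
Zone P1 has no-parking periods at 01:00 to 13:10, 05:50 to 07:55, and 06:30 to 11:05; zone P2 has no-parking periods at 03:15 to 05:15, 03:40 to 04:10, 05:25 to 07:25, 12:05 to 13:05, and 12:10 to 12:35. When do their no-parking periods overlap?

03:15–05:15, 05:25–07:25, 12:05–13:05

A, merged: 01:00–13:10.
B, merged: 03:15–05:15, 05:25–07:25, 12:05–13:05.
01:00–13:10 overlaps B on 03:15–05:15, 05:25–07:25, 12:05–13:05.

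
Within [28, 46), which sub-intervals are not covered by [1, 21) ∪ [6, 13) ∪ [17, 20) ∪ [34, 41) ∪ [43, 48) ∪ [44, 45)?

After merging, the occupied span is [1, 21), [34, 41), [43, 48).
Uncovered inside [28, 46): [28, 34), [41, 43).

[28, 34) ∪ [41, 43)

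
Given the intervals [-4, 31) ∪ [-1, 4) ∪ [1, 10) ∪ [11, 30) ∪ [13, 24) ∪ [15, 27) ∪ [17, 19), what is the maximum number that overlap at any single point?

Walk the sorted start/end points keeping a running depth.
The depth first hits 5 at 17.

5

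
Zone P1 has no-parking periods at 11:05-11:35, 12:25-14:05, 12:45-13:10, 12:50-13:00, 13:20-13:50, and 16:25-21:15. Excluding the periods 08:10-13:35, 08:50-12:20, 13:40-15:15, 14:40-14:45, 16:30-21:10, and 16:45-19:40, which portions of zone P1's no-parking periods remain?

First set merges to 11:05–11:35, 12:25–14:05, 16:25–21:15.
Second set merges to 08:10–13:35, 13:40–15:15, 16:30–21:10.
11:05–11:35 lies entirely inside B → drops out.
12:25–14:05 with B removed leaves 13:35–13:40.
16:25–21:15 with B removed leaves 16:25–16:30, 21:10–21:15.

13:35–13:40, 16:25–16:30, 21:10–21:15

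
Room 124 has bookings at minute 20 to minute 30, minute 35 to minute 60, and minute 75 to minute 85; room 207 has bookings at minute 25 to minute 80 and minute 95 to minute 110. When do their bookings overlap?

minute 25 to minute 30, minute 35 to minute 60, minute 75 to minute 80

minute 20 to minute 30 meets the second set on minute 25 to minute 30.
minute 35 to minute 60 meets the second set on minute 35 to minute 60.
minute 75 to minute 85 meets the second set on minute 75 to minute 80.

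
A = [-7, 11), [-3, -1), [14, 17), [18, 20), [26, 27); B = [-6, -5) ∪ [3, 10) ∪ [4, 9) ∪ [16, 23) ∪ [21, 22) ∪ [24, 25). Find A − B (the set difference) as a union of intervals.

[-7, -6) ∪ [-5, 3) ∪ [10, 11) ∪ [14, 16) ∪ [26, 27)

Merge the first list: [-7, 11), [14, 17), [18, 20), [26, 27).
Merge the second list: [-6, -5), [3, 10), [16, 23), [24, 25).
[-7, 11) with B removed leaves [-7, -6), [-5, 3), [10, 11).
[14, 17) with B removed leaves [14, 16).
[18, 20) lies entirely inside B → drops out.
[26, 27) is untouched.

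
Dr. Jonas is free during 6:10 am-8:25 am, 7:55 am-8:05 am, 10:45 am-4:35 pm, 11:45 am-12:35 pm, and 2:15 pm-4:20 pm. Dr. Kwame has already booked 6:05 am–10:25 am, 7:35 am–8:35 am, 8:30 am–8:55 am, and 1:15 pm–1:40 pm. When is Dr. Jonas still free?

A, merged: 6:10 am–8:25 am, 10:45 am–4:35 pm.
B, merged: 6:05 am–10:25 am, 1:15 pm–1:40 pm.
6:10 am–8:25 am lies entirely inside B → drops out.
10:45 am–4:35 pm with B removed leaves 10:45 am–1:15 pm, 1:40 pm–4:35 pm.

10:45 am–1:15 pm, 1:40 pm–4:35 pm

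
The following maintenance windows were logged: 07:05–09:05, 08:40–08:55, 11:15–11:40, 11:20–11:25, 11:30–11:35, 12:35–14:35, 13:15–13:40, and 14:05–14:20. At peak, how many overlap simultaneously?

Sweep endpoints in order; track running count of active intervals.
Peak of 2 reached at 08:40.

2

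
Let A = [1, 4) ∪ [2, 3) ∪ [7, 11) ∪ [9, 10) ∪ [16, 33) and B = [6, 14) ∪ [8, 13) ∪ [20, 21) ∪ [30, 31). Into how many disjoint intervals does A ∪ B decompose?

3

A, merged: [1, 4), [7, 11), [16, 33).
B, merged: [6, 14), [20, 21), [30, 31).
A ∪ B = [1, 4), [6, 14), [16, 33).
That is 3 disjoint pieces.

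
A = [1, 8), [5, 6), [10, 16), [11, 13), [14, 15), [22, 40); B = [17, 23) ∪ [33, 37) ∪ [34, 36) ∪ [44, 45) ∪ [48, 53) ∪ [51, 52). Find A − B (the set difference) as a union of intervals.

A, merged: [1, 8), [10, 16), [22, 40).
B, merged: [17, 23), [33, 37), [44, 45), [48, 53).
[1, 8): nothing removed.
[10, 16): nothing removed.
[22, 40) \ B = [23, 33), [37, 40).

[1, 8) ∪ [10, 16) ∪ [23, 33) ∪ [37, 40)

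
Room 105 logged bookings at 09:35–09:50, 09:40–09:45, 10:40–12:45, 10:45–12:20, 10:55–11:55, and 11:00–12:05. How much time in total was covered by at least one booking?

2 h 20 min

Merged: 09:35–09:50, 10:40–12:45.
Lengths: 15 min + 2 h 5 min = 2 h 20 min.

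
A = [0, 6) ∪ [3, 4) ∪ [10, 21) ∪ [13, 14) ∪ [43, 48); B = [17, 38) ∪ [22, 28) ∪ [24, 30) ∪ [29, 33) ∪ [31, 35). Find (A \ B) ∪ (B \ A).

A, merged: [0, 6), [10, 21), [43, 48).
B, merged: [17, 38).
A \ B = [0, 6), [10, 17), [43, 48).
B \ A = [21, 38).
Union of the two gives the symmetric difference.

[0, 6) ∪ [10, 17) ∪ [21, 38) ∪ [43, 48)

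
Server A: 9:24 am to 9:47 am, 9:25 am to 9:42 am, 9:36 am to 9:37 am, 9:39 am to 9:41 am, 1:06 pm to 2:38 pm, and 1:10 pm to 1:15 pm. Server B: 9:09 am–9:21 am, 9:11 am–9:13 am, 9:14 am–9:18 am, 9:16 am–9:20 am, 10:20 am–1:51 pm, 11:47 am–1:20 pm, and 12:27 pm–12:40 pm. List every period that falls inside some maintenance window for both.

Merge the first list: 9:24 am-9:47 am, 1:06 pm-2:38 pm.
Merge the second list: 9:09 am-9:21 am, 10:20 am-1:51 pm.
9:24 am-9:47 am: no overlap with the second set.
1:06 pm-2:38 pm meets the second set on 1:06 pm-1:51 pm.

1:06 pm-1:51 pm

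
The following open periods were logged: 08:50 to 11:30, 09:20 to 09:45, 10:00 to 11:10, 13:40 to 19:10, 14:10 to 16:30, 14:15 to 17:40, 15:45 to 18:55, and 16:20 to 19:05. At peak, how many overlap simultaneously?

At 16:20, 5 of the intervals are simultaneously active.
No point has more.

5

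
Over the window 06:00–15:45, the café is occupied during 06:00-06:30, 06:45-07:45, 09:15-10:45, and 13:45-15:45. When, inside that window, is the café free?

The merged coverage is 06:00–06:30, 06:45–07:45, 09:15–10:45, 13:45–15:45.
Gaps within 06:00–15:45: 06:30–06:45, 07:45–09:15, 10:45–13:45.

06:30–06:45, 07:45–09:15, 10:45–13:45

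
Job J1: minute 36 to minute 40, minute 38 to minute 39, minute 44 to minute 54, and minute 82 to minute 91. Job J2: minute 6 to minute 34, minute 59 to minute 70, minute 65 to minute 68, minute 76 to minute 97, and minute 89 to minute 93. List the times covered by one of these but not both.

minute 6 to minute 34, minute 36 to minute 40, minute 44 to minute 54, minute 59 to minute 70, minute 76 to minute 82, minute 91 to minute 97

Merge the first list: minute 36 to minute 40, minute 44 to minute 54, minute 82 to minute 91.
Merge the second list: minute 6 to minute 34, minute 59 to minute 70, minute 76 to minute 97.
A but not B: minute 36 to minute 40, minute 44 to minute 54.
B but not A: minute 6 to minute 34, minute 59 to minute 70, minute 76 to minute 82, minute 91 to minute 97.
Combining gives A △ B.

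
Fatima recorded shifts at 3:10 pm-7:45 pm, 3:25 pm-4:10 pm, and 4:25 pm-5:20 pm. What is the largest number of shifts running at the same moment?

Sweep endpoints in order; track running count of active intervals.
Peak of 2 reached at 3:25 pm.

2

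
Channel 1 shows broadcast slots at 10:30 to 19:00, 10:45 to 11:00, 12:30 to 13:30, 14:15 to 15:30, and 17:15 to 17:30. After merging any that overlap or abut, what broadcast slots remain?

10:30–19:00

10:45–11:00 overlaps/touches 10:30–19:00 → extend to 10:30–19:00.
12:30–13:30 overlaps/touches 10:30–19:00 → extend to 10:30–19:00.
14:15–15:30 overlaps/touches 10:30–19:00 → extend to 10:30–19:00.
17:15–17:30 overlaps/touches 10:30–19:00 → extend to 10:30–19:00.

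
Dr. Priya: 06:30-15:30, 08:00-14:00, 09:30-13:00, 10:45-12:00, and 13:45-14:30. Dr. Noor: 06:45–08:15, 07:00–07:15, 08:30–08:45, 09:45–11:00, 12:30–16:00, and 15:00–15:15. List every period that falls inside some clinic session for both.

06:45-08:15, 08:30-08:45, 09:45-11:00, 12:30-15:30

A, merged: 06:30-15:30.
B, merged: 06:45-08:15, 08:30-08:45, 09:45-11:00, 12:30-16:00.
06:30-15:30 overlaps B on 06:45-08:15, 08:30-08:45, 09:45-11:00, 12:30-15:30.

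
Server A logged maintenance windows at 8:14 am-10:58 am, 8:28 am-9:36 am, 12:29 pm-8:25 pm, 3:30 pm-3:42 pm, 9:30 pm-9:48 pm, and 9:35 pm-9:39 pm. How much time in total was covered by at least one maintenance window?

10 h 58 min

Merged: 8:14 am–10:58 am, 12:29 pm–8:25 pm, 9:30 pm–9:48 pm.
Lengths: 2 h 44 min + 7 h 56 min + 18 min = 10 h 58 min.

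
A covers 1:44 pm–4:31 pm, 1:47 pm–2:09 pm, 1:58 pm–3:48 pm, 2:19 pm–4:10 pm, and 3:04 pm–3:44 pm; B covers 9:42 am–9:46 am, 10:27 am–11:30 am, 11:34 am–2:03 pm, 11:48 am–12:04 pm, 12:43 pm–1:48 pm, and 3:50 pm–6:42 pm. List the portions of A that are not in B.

2:03 pm-3:50 pm

First set merges to 1:44 pm-4:31 pm.
Second set merges to 9:42 am-9:46 am, 10:27 am-11:30 am, 11:34 am-2:03 pm, 3:50 pm-6:42 pm.
1:44 pm-4:31 pm \ B = 2:03 pm-3:50 pm.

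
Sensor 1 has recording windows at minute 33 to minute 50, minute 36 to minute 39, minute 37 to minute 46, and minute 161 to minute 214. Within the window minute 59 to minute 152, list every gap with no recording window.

The merged coverage is minute 33 to minute 50, minute 161 to minute 214.
Gaps within minute 59 to minute 152: minute 59 to minute 152.

minute 59 to minute 152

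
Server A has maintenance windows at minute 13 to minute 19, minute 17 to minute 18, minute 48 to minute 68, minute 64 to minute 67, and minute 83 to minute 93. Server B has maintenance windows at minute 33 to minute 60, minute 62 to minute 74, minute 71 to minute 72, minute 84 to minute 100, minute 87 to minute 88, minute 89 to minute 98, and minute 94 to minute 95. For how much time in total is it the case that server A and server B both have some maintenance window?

27 minutes

Merge the first list: minute 13 to minute 19, minute 48 to minute 68, minute 83 to minute 93.
Merge the second list: minute 33 to minute 60, minute 62 to minute 74, minute 84 to minute 100.
A ∩ B = minute 48 to minute 60, minute 62 to minute 68, minute 84 to minute 93.
Total: 12 minutes + 6 minutes + 9 minutes = 27 minutes.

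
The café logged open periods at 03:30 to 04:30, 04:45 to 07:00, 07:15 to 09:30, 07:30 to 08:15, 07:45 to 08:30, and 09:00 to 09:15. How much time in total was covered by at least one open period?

Merged: 03:30–04:30, 04:45–07:00, 07:15–09:30.
Lengths: 1 h + 2 h 15 min + 2 h 15 min = 5 h 30 min.

5 h 30 min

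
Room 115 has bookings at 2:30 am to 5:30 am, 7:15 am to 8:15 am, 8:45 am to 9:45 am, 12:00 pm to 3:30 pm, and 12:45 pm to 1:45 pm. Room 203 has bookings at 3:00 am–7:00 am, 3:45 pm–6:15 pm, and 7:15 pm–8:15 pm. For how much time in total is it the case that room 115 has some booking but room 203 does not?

First set merges to 2:30 am–5:30 am, 7:15 am–8:15 am, 8:45 am–9:45 am, 12:00 pm–3:30 pm.
A \ B = 2:30 am–3:00 am, 7:15 am–8:15 am, 8:45 am–9:45 am, 12:00 pm–3:30 pm.
Total: 30 min + 1 h + 1 h + 3 h 30 min = 6 h.

6 h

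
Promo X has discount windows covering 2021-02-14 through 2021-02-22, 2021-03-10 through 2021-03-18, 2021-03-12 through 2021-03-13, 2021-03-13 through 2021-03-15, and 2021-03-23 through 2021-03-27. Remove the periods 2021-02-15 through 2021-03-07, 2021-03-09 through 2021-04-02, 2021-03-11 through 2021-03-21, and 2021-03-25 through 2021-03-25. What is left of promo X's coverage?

First set merges to 2021-02-14 through 2021-02-22, 2021-03-10 through 2021-03-18, 2021-03-23 through 2021-03-27.
Second set merges to 2021-02-15 through 2021-03-07, 2021-03-09 through 2021-04-02.
2021-02-14 through 2021-02-22 \ B = 2021-02-14 through 2021-02-14.
2021-03-10 through 2021-03-18: entirely removed.
2021-03-23 through 2021-03-27: entirely removed.

2021-02-14 through 2021-02-14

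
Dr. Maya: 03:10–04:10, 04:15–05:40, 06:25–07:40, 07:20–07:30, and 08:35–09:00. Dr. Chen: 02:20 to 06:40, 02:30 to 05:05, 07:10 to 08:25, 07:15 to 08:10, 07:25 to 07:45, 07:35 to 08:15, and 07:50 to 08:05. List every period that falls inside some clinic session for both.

A, merged: 03:10–04:10, 04:15–05:40, 06:25–07:40, 08:35–09:00.
B, merged: 02:20–06:40, 07:10–08:25.
03:10–04:10 meets the second set on 03:10–04:10.
04:15–05:40 meets the second set on 04:15–05:40.
06:25–07:40 meets the second set on 06:25–06:40, 07:10–07:40.
08:35–09:00: no overlap with the second set.

03:10–04:10, 04:15–05:40, 06:25–06:40, 07:10–07:40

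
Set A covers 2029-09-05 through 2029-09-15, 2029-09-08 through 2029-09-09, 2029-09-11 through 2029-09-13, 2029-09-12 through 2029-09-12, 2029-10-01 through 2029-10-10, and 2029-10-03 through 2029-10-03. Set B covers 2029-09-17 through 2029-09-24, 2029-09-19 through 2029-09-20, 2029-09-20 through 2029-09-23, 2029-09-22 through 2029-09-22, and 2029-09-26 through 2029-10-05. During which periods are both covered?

2029-10-01 through 2029-10-05

Merge the first list: 2029-09-05 through 2029-09-15, 2029-10-01 through 2029-10-10.
Merge the second list: 2029-09-17 through 2029-09-24, 2029-09-26 through 2029-10-05.
2029-09-05 through 2029-09-15 meets no B interval.
2029-10-01 through 2029-10-10 ∩ B → 2029-10-01 through 2029-10-05.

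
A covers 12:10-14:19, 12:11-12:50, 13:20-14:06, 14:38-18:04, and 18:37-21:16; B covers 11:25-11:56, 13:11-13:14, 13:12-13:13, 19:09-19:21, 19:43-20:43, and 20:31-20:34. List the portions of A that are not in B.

First set merges to 12:10–14:19, 14:38–18:04, 18:37–21:16.
Second set merges to 11:25–11:56, 13:11–13:14, 19:09–19:21, 19:43–20:43.
12:10–14:19 minus B → 12:10–13:11, 13:14–14:19.
14:38–18:04: no B overlap → unchanged.
18:37–21:16 minus B → 18:37–19:09, 19:21–19:43, 20:43–21:16.

12:10–13:11, 13:14–14:19, 14:38–18:04, 18:37–19:09, 19:21–19:43, 20:43–21:16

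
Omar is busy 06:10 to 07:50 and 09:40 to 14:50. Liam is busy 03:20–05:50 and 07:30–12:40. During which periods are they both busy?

07:30–07:50, 09:40–12:40

06:10–07:50 meets the second set on 07:30–07:50.
09:40–14:50 meets the second set on 09:40–12:40.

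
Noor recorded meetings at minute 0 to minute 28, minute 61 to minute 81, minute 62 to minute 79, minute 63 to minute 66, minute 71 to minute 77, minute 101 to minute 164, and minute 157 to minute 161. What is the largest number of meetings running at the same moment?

Walk the sorted start/end points keeping a running depth.
The depth first hits 3 at minute 63.

3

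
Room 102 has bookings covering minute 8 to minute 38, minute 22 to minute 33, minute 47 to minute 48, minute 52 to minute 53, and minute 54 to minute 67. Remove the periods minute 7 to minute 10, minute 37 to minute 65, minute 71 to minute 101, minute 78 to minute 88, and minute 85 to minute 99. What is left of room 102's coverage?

minute 10 to minute 37, minute 65 to minute 67

First set merges to minute 8 to minute 38, minute 47 to minute 48, minute 52 to minute 53, minute 54 to minute 67.
Second set merges to minute 7 to minute 10, minute 37 to minute 65, minute 71 to minute 101.
minute 8 to minute 38 with B removed leaves minute 10 to minute 37.
minute 47 to minute 48 lies entirely inside B → drops out.
minute 52 to minute 53 lies entirely inside B → drops out.
minute 54 to minute 67 with B removed leaves minute 65 to minute 67.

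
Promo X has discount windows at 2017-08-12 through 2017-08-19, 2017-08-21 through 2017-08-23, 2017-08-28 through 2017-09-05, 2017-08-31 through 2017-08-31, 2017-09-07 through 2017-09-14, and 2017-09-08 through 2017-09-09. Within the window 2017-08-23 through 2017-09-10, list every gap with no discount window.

After merging, the occupied span is 2017-08-12 through 2017-08-19, 2017-08-21 through 2017-08-23, 2017-08-28 through 2017-09-05, 2017-09-07 through 2017-09-14.
Complement within 2017-08-23 through 2017-09-10: 2017-08-24 through 2017-08-27, 2017-09-06 through 2017-09-06.

2017-08-24 through 2017-08-27, 2017-09-06 through 2017-09-06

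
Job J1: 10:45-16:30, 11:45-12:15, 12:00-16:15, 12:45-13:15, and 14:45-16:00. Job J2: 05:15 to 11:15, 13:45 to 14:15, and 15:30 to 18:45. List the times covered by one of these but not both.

A, merged: 10:45–16:30.
A \ B = 11:15–13:45, 14:15–15:30.
B \ A = 05:15–10:45, 16:30–18:45.
Union of the two gives the symmetric difference.

05:15–10:45, 11:15–13:45, 14:15–15:30, 16:30–18:45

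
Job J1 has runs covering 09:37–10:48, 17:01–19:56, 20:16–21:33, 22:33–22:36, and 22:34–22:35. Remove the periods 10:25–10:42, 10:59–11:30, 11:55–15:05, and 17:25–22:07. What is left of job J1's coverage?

A, merged: 09:37–10:48, 17:01–19:56, 20:16–21:33, 22:33–22:36.
09:37–10:48 minus B → 09:37–10:25, 10:42–10:48.
17:01–19:56 minus B → 17:01–17:25.
20:16–21:33: fully covered by B → removed.
22:33–22:36: no B overlap → unchanged.

09:37–10:25, 10:42–10:48, 17:01–17:25, 22:33–22:36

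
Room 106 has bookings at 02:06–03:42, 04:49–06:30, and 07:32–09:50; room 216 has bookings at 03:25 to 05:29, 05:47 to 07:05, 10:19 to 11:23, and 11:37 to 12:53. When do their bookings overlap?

02:06–03:42 ∩ B → 03:25–03:42.
04:49–06:30 ∩ B → 04:49–05:29, 05:47–06:30.
07:32–09:50 meets no B interval.

03:25–03:42, 04:49–05:29, 05:47–06:30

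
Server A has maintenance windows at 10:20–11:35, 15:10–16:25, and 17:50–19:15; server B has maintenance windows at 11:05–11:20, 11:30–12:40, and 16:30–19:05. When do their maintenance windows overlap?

11:05–11:20, 11:30–11:35, 17:50–19:05

10:20–11:35 meets the second set on 11:05–11:20, 11:30–11:35.
15:10–16:25: no overlap with the second set.
17:50–19:15 meets the second set on 17:50–19:05.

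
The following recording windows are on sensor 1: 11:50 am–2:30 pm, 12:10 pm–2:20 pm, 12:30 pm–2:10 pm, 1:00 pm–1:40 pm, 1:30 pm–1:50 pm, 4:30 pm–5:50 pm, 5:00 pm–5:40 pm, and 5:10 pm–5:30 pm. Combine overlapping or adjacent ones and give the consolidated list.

11:50 am–2:30 pm, 4:30 pm–5:50 pm

12:10 pm–2:20 pm overlaps/touches 11:50 am–2:30 pm → extend to 11:50 am–2:30 pm.
12:30 pm–2:10 pm overlaps/touches 11:50 am–2:30 pm → extend to 11:50 am–2:30 pm.
1:00 pm–1:40 pm overlaps/touches 11:50 am–2:30 pm → extend to 11:50 am–2:30 pm.
1:30 pm–1:50 pm overlaps/touches 11:50 am–2:30 pm → extend to 11:50 am–2:30 pm.
4:30 pm–5:50 pm is disjoint → start new block.
5:00 pm–5:40 pm overlaps/touches 4:30 pm–5:50 pm → extend to 4:30 pm–5:50 pm.
5:10 pm–5:30 pm overlaps/touches 4:30 pm–5:50 pm → extend to 4:30 pm–5:50 pm.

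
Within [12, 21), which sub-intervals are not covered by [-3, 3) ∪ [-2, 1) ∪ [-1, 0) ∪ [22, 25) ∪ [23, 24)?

After merging, the occupied span is [-3, 3), [22, 25).
Uncovered inside [12, 21): [12, 21).

[12, 21)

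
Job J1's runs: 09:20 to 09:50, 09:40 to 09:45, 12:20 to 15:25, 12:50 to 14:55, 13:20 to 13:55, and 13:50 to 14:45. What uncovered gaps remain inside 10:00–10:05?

After merging, the occupied span is 09:20–09:50, 12:20–15:25.
Uncovered inside 10:00–10:05: 10:00–10:05.

10:00–10:05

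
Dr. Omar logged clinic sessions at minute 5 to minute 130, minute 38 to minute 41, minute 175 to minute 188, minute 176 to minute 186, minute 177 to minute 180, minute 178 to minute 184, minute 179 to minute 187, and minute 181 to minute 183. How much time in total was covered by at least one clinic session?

138 minutes

Merged: minute 5 to minute 130, minute 175 to minute 188.
Lengths: 125 minutes + 13 minutes = 138 minutes.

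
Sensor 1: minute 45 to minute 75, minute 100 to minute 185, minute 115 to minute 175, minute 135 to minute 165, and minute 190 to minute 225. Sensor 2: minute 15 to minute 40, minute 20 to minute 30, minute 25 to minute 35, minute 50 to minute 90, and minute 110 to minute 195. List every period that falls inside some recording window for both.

A, merged: minute 45 to minute 75, minute 100 to minute 185, minute 190 to minute 225.
B, merged: minute 15 to minute 40, minute 50 to minute 90, minute 110 to minute 195.
minute 45 to minute 75 ∩ B → minute 50 to minute 75.
minute 100 to minute 185 ∩ B → minute 110 to minute 185.
minute 190 to minute 225 ∩ B → minute 190 to minute 195.

minute 50 to minute 75, minute 110 to minute 185, minute 190 to minute 195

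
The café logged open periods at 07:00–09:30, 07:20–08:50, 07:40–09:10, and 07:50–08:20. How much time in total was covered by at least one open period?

2 h 30 min

Merged: 07:00–09:30.
Length: 2 h 30 min.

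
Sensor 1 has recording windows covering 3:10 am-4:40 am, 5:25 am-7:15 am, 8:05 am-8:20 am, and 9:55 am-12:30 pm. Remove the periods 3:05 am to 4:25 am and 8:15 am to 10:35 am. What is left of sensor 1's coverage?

3:10 am–4:40 am minus B → 4:25 am–4:40 am.
5:25 am–7:15 am: no B overlap → unchanged.
8:05 am–8:20 am minus B → 8:05 am–8:15 am.
9:55 am–12:30 pm minus B → 10:35 am–12:30 pm.

4:25 am–4:40 am, 5:25 am–7:15 am, 8:05 am–8:15 am, 10:35 am–12:30 pm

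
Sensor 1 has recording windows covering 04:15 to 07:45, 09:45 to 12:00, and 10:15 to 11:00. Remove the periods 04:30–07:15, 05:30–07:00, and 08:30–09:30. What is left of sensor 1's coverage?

Merge the first list: 04:15-07:45, 09:45-12:00.
Merge the second list: 04:30-07:15, 08:30-09:30.
04:15-07:45 minus B → 04:15-04:30, 07:15-07:45.
09:45-12:00: no B overlap → unchanged.

04:15-04:30, 07:15-07:45, 09:45-12:00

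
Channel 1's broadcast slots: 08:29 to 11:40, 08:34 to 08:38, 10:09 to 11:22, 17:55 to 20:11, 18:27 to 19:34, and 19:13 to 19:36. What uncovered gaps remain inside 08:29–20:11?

11:40–17:55

The merged coverage is 08:29–11:40, 17:55–20:11.
Uncovered inside 08:29–20:11: 11:40–17:55.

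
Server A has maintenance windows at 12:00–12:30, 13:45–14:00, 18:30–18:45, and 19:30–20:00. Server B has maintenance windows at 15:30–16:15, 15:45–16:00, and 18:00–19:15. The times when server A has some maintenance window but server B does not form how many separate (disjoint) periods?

3

Second set merges to 15:30-16:15, 18:00-19:15.
A \ B = 12:00-12:30, 13:45-14:00, 19:30-20:00.
That is 3 disjoint pieces.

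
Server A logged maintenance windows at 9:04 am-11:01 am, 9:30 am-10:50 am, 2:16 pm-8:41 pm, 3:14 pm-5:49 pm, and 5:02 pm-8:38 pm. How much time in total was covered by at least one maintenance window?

8 h 22 min

Merged: 9:04 am-11:01 am, 2:16 pm-8:41 pm.
Lengths: 1 h 57 min + 6 h 25 min = 8 h 22 min.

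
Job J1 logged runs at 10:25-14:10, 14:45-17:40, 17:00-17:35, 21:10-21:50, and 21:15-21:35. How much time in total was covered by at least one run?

7 h 20 min

Merged: 10:25–14:10, 14:45–17:40, 21:10–21:50.
Lengths: 3 h 45 min + 2 h 55 min + 40 min = 7 h 20 min.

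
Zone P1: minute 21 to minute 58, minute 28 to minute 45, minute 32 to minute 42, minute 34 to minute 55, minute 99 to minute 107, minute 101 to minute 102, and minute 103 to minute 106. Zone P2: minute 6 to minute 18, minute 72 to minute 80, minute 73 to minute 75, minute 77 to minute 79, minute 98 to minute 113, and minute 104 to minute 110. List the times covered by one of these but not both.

minute 6 to minute 18, minute 21 to minute 58, minute 72 to minute 80, minute 98 to minute 99, minute 107 to minute 113

First set merges to minute 21 to minute 58, minute 99 to minute 107.
Second set merges to minute 6 to minute 18, minute 72 to minute 80, minute 98 to minute 113.
A but not B: minute 21 to minute 58.
B but not A: minute 6 to minute 18, minute 72 to minute 80, minute 98 to minute 99, minute 107 to minute 113.
Combining gives A △ B.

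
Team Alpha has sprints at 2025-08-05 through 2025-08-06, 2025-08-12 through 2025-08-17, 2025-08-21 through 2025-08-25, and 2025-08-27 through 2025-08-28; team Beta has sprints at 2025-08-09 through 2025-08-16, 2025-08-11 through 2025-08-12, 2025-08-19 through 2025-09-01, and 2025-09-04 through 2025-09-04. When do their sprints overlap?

B, merged: 2025-08-09 through 2025-08-16, 2025-08-19 through 2025-09-01, 2025-09-04 through 2025-09-04.
2025-08-05 through 2025-08-06 meets no B interval.
2025-08-12 through 2025-08-17 ∩ B → 2025-08-12 through 2025-08-16.
2025-08-21 through 2025-08-25 ∩ B → 2025-08-21 through 2025-08-25.
2025-08-27 through 2025-08-28 ∩ B → 2025-08-27 through 2025-08-28.

2025-08-12 through 2025-08-16, 2025-08-21 through 2025-08-25, 2025-08-27 through 2025-08-28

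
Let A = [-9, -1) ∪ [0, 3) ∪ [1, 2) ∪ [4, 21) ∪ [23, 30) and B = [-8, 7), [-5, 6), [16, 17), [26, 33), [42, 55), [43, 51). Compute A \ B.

[-9, -8) ∪ [7, 16) ∪ [17, 21) ∪ [23, 26)

First set merges to [-9, -1), [0, 3), [4, 21), [23, 30).
Second set merges to [-8, 7), [16, 17), [26, 33), [42, 55).
[-9, -1) minus B → [-9, -8).
[0, 3): fully covered by B → removed.
[4, 21) minus B → [7, 16), [17, 21).
[23, 30) minus B → [23, 26).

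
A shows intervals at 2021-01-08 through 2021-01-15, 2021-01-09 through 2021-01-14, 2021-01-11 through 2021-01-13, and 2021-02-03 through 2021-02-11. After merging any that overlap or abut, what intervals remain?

2021-01-08 through 2021-01-15, 2021-02-03 through 2021-02-11

2021-01-09 through 2021-01-14 overlaps/touches 2021-01-08 through 2021-01-15 → extend to 2021-01-08 through 2021-01-15.
2021-01-11 through 2021-01-13 overlaps/touches 2021-01-08 through 2021-01-15 → extend to 2021-01-08 through 2021-01-15.
2021-02-03 through 2021-02-11 is disjoint → start new block.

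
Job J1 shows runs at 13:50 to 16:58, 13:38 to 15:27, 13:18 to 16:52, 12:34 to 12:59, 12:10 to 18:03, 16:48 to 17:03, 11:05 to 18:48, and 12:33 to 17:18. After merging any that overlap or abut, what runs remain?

11:05–18:48

Sort by start: 11:05–18:48, 12:10–18:03, 12:33–17:18, 12:34–12:59, 13:18–16:52, 13:38–15:27, 13:50–16:58, 16:48–17:03.
12:10–18:03 overlaps/touches 11:05–18:48 → extend to 11:05–18:48.
12:33–17:18 overlaps/touches 11:05–18:48 → extend to 11:05–18:48.
12:34–12:59 overlaps/touches 11:05–18:48 → extend to 11:05–18:48.
13:18–16:52 overlaps/touches 11:05–18:48 → extend to 11:05–18:48.
13:38–15:27 overlaps/touches 11:05–18:48 → extend to 11:05–18:48.
13:50–16:58 overlaps/touches 11:05–18:48 → extend to 11:05–18:48.
16:48–17:03 overlaps/touches 11:05–18:48 → extend to 11:05–18:48.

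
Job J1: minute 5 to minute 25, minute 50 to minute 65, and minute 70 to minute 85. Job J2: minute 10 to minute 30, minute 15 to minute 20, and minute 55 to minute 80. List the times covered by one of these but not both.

B, merged: minute 10 to minute 30, minute 55 to minute 80.
A but not B: minute 5 to minute 10, minute 50 to minute 55, minute 80 to minute 85.
B but not A: minute 25 to minute 30, minute 65 to minute 70.
Combining gives A △ B.

minute 5 to minute 10, minute 25 to minute 30, minute 50 to minute 55, minute 65 to minute 70, minute 80 to minute 85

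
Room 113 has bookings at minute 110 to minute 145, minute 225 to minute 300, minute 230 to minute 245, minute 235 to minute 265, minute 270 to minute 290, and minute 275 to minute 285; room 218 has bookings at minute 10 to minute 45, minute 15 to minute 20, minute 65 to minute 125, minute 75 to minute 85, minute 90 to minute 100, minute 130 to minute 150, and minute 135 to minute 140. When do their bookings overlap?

minute 110 to minute 125, minute 130 to minute 145

A, merged: minute 110 to minute 145, minute 225 to minute 300.
B, merged: minute 10 to minute 45, minute 65 to minute 125, minute 130 to minute 150.
minute 110 to minute 145 meets the second set on minute 110 to minute 125, minute 130 to minute 145.
minute 225 to minute 300: no overlap with the second set.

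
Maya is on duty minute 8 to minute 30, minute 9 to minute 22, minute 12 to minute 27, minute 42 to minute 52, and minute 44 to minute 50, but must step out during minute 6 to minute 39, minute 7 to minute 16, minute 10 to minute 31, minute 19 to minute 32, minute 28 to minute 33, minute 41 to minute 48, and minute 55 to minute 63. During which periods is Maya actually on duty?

First set merges to minute 8 to minute 30, minute 42 to minute 52.
Second set merges to minute 6 to minute 39, minute 41 to minute 48, minute 55 to minute 63.
minute 8 to minute 30: fully covered by B → removed.
minute 42 to minute 52 minus B → minute 48 to minute 52.

minute 48 to minute 52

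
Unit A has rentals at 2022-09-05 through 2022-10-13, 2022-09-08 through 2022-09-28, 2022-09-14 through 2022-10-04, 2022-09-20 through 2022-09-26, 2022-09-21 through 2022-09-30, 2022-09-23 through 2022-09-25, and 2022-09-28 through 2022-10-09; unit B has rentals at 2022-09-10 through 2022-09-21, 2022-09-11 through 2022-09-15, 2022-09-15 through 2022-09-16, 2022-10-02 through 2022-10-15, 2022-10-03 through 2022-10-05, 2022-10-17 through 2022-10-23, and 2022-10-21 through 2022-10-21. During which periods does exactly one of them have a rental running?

2022-09-05 through 2022-09-09, 2022-09-22 through 2022-10-01, 2022-10-14 through 2022-10-15, 2022-10-17 through 2022-10-23

Merge the first list: 2022-09-05 through 2022-10-13.
Merge the second list: 2022-09-10 through 2022-09-21, 2022-10-02 through 2022-10-15, 2022-10-17 through 2022-10-23.
Only in the first: 2022-09-05 through 2022-09-09, 2022-09-22 through 2022-10-01.
Only in the second: 2022-10-14 through 2022-10-15, 2022-10-17 through 2022-10-23.
Together these are the periods covered by exactly one.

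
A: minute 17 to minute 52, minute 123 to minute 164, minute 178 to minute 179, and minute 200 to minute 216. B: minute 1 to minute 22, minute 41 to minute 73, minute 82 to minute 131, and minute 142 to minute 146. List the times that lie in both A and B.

minute 17 to minute 52 meets the second set on minute 17 to minute 22, minute 41 to minute 52.
minute 123 to minute 164 meets the second set on minute 123 to minute 131, minute 142 to minute 146.
minute 178 to minute 179: no overlap with the second set.
minute 200 to minute 216: no overlap with the second set.

minute 17 to minute 22, minute 41 to minute 52, minute 123 to minute 131, minute 142 to minute 146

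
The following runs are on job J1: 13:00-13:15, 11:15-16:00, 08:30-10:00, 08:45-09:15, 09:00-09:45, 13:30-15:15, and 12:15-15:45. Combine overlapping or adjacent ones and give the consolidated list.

Sort by start: 08:30–10:00, 08:45–09:15, 09:00–09:45, 11:15–16:00, 12:15–15:45, 13:00–13:15, 13:30–15:15.
08:45–09:15 overlaps/touches 08:30–10:00 → extend to 08:30–10:00.
09:00–09:45 overlaps/touches 08:30–10:00 → extend to 08:30–10:00.
11:15–16:00 is disjoint → start new block.
12:15–15:45 overlaps/touches 11:15–16:00 → extend to 11:15–16:00.
13:00–13:15 overlaps/touches 11:15–16:00 → extend to 11:15–16:00.
13:30–15:15 overlaps/touches 11:15–16:00 → extend to 11:15–16:00.

08:30–10:00, 11:15–16:00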